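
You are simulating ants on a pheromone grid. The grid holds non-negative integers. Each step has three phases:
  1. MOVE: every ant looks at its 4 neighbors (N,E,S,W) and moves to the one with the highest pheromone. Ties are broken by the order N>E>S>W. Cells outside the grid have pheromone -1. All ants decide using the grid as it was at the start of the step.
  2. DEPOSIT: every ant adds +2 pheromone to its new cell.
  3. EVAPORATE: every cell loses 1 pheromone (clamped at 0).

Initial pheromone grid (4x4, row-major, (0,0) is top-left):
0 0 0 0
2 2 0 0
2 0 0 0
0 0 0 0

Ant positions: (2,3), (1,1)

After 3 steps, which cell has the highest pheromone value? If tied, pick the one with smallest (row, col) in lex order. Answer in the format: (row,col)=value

Answer: (1,0)=3

Derivation:
Step 1: ant0:(2,3)->N->(1,3) | ant1:(1,1)->W->(1,0)
  grid max=3 at (1,0)
Step 2: ant0:(1,3)->N->(0,3) | ant1:(1,0)->E->(1,1)
  grid max=2 at (1,0)
Step 3: ant0:(0,3)->S->(1,3) | ant1:(1,1)->W->(1,0)
  grid max=3 at (1,0)
Final grid:
  0 0 0 0
  3 1 0 1
  0 0 0 0
  0 0 0 0
Max pheromone 3 at (1,0)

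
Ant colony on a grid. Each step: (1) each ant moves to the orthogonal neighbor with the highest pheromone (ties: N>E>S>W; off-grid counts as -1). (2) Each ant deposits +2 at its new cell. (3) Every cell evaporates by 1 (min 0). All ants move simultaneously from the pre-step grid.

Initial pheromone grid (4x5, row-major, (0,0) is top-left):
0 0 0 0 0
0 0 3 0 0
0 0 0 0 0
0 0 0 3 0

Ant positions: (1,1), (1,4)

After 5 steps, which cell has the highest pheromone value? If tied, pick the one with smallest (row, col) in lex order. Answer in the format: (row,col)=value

Answer: (1,2)=4

Derivation:
Step 1: ant0:(1,1)->E->(1,2) | ant1:(1,4)->N->(0,4)
  grid max=4 at (1,2)
Step 2: ant0:(1,2)->N->(0,2) | ant1:(0,4)->S->(1,4)
  grid max=3 at (1,2)
Step 3: ant0:(0,2)->S->(1,2) | ant1:(1,4)->N->(0,4)
  grid max=4 at (1,2)
Step 4: ant0:(1,2)->N->(0,2) | ant1:(0,4)->S->(1,4)
  grid max=3 at (1,2)
Step 5: ant0:(0,2)->S->(1,2) | ant1:(1,4)->N->(0,4)
  grid max=4 at (1,2)
Final grid:
  0 0 0 0 1
  0 0 4 0 0
  0 0 0 0 0
  0 0 0 0 0
Max pheromone 4 at (1,2)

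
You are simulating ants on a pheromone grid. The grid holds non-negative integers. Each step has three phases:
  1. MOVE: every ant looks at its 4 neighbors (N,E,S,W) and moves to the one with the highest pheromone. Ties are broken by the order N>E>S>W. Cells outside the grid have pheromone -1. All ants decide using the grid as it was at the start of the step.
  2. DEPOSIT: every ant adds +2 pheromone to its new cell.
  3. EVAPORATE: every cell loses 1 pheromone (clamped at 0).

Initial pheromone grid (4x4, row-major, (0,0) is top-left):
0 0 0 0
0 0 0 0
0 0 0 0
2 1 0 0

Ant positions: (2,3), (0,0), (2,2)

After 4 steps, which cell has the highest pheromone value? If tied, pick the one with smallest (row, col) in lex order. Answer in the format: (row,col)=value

Answer: (1,2)=6

Derivation:
Step 1: ant0:(2,3)->N->(1,3) | ant1:(0,0)->E->(0,1) | ant2:(2,2)->N->(1,2)
  grid max=1 at (0,1)
Step 2: ant0:(1,3)->W->(1,2) | ant1:(0,1)->E->(0,2) | ant2:(1,2)->E->(1,3)
  grid max=2 at (1,2)
Step 3: ant0:(1,2)->E->(1,3) | ant1:(0,2)->S->(1,2) | ant2:(1,3)->W->(1,2)
  grid max=5 at (1,2)
Step 4: ant0:(1,3)->W->(1,2) | ant1:(1,2)->E->(1,3) | ant2:(1,2)->E->(1,3)
  grid max=6 at (1,2)
Final grid:
  0 0 0 0
  0 0 6 6
  0 0 0 0
  0 0 0 0
Max pheromone 6 at (1,2)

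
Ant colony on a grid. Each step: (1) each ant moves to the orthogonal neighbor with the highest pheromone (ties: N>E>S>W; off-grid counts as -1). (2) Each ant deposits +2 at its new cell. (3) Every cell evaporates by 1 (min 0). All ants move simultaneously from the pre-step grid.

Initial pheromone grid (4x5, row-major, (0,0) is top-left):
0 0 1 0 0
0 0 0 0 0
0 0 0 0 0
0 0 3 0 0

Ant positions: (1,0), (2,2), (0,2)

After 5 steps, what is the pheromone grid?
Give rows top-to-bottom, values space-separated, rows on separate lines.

After step 1: ants at (0,0),(3,2),(0,3)
  1 0 0 1 0
  0 0 0 0 0
  0 0 0 0 0
  0 0 4 0 0
After step 2: ants at (0,1),(2,2),(0,4)
  0 1 0 0 1
  0 0 0 0 0
  0 0 1 0 0
  0 0 3 0 0
After step 3: ants at (0,2),(3,2),(1,4)
  0 0 1 0 0
  0 0 0 0 1
  0 0 0 0 0
  0 0 4 0 0
After step 4: ants at (0,3),(2,2),(0,4)
  0 0 0 1 1
  0 0 0 0 0
  0 0 1 0 0
  0 0 3 0 0
After step 5: ants at (0,4),(3,2),(0,3)
  0 0 0 2 2
  0 0 0 0 0
  0 0 0 0 0
  0 0 4 0 0

0 0 0 2 2
0 0 0 0 0
0 0 0 0 0
0 0 4 0 0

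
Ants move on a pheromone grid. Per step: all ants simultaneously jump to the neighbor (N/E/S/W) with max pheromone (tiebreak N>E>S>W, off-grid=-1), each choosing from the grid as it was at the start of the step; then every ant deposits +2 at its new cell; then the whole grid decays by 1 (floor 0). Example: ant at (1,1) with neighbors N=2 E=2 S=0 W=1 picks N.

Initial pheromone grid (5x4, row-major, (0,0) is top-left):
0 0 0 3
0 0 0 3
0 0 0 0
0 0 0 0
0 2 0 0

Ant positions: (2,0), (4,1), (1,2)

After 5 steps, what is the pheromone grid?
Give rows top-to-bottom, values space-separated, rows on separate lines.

After step 1: ants at (1,0),(3,1),(1,3)
  0 0 0 2
  1 0 0 4
  0 0 0 0
  0 1 0 0
  0 1 0 0
After step 2: ants at (0,0),(4,1),(0,3)
  1 0 0 3
  0 0 0 3
  0 0 0 0
  0 0 0 0
  0 2 0 0
After step 3: ants at (0,1),(3,1),(1,3)
  0 1 0 2
  0 0 0 4
  0 0 0 0
  0 1 0 0
  0 1 0 0
After step 4: ants at (0,2),(4,1),(0,3)
  0 0 1 3
  0 0 0 3
  0 0 0 0
  0 0 0 0
  0 2 0 0
After step 5: ants at (0,3),(3,1),(1,3)
  0 0 0 4
  0 0 0 4
  0 0 0 0
  0 1 0 0
  0 1 0 0

0 0 0 4
0 0 0 4
0 0 0 0
0 1 0 0
0 1 0 0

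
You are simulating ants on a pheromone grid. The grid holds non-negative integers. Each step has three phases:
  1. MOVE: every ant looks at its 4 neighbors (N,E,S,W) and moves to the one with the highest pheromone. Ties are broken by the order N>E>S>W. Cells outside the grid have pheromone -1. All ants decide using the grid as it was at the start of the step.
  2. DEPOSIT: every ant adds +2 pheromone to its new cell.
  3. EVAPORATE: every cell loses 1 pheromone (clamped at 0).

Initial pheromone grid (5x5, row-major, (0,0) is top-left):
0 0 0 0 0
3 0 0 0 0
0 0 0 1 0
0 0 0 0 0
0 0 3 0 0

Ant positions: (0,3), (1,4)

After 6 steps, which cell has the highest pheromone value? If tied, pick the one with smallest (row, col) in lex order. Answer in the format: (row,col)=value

Step 1: ant0:(0,3)->E->(0,4) | ant1:(1,4)->N->(0,4)
  grid max=3 at (0,4)
Step 2: ant0:(0,4)->S->(1,4) | ant1:(0,4)->S->(1,4)
  grid max=3 at (1,4)
Step 3: ant0:(1,4)->N->(0,4) | ant1:(1,4)->N->(0,4)
  grid max=5 at (0,4)
Step 4: ant0:(0,4)->S->(1,4) | ant1:(0,4)->S->(1,4)
  grid max=5 at (1,4)
Step 5: ant0:(1,4)->N->(0,4) | ant1:(1,4)->N->(0,4)
  grid max=7 at (0,4)
Step 6: ant0:(0,4)->S->(1,4) | ant1:(0,4)->S->(1,4)
  grid max=7 at (1,4)
Final grid:
  0 0 0 0 6
  0 0 0 0 7
  0 0 0 0 0
  0 0 0 0 0
  0 0 0 0 0
Max pheromone 7 at (1,4)

Answer: (1,4)=7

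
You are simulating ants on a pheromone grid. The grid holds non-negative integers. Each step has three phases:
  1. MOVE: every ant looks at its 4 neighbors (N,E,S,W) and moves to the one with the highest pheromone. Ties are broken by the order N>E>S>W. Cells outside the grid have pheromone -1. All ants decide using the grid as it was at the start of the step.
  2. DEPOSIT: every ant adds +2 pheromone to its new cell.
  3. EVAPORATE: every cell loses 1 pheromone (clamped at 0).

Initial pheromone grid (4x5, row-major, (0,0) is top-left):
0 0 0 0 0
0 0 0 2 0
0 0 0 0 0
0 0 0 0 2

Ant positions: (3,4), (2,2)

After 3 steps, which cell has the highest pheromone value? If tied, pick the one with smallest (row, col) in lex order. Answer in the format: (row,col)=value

Step 1: ant0:(3,4)->N->(2,4) | ant1:(2,2)->N->(1,2)
  grid max=1 at (1,2)
Step 2: ant0:(2,4)->S->(3,4) | ant1:(1,2)->E->(1,3)
  grid max=2 at (1,3)
Step 3: ant0:(3,4)->N->(2,4) | ant1:(1,3)->N->(0,3)
  grid max=1 at (0,3)
Final grid:
  0 0 0 1 0
  0 0 0 1 0
  0 0 0 0 1
  0 0 0 0 1
Max pheromone 1 at (0,3)

Answer: (0,3)=1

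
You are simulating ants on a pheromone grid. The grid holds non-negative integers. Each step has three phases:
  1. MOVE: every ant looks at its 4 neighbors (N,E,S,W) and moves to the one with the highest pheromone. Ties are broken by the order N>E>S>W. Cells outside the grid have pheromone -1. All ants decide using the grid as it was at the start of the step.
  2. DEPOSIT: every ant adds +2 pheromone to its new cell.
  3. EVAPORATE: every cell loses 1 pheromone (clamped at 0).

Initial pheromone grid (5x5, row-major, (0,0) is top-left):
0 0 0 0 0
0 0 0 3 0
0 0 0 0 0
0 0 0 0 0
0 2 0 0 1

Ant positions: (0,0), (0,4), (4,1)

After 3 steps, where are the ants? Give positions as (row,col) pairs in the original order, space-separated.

Step 1: ant0:(0,0)->E->(0,1) | ant1:(0,4)->S->(1,4) | ant2:(4,1)->N->(3,1)
  grid max=2 at (1,3)
Step 2: ant0:(0,1)->E->(0,2) | ant1:(1,4)->W->(1,3) | ant2:(3,1)->S->(4,1)
  grid max=3 at (1,3)
Step 3: ant0:(0,2)->E->(0,3) | ant1:(1,3)->N->(0,3) | ant2:(4,1)->N->(3,1)
  grid max=3 at (0,3)

(0,3) (0,3) (3,1)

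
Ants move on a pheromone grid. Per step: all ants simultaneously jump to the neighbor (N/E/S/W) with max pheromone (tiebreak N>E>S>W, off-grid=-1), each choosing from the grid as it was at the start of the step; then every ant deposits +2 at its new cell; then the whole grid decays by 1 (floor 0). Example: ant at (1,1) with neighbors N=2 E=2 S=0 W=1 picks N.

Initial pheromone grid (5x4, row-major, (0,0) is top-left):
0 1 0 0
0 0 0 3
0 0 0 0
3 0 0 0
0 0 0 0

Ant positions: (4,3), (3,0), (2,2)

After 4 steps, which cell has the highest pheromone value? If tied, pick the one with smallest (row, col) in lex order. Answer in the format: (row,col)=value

Step 1: ant0:(4,3)->N->(3,3) | ant1:(3,0)->N->(2,0) | ant2:(2,2)->N->(1,2)
  grid max=2 at (1,3)
Step 2: ant0:(3,3)->N->(2,3) | ant1:(2,0)->S->(3,0) | ant2:(1,2)->E->(1,3)
  grid max=3 at (1,3)
Step 3: ant0:(2,3)->N->(1,3) | ant1:(3,0)->N->(2,0) | ant2:(1,3)->S->(2,3)
  grid max=4 at (1,3)
Step 4: ant0:(1,3)->S->(2,3) | ant1:(2,0)->S->(3,0) | ant2:(2,3)->N->(1,3)
  grid max=5 at (1,3)
Final grid:
  0 0 0 0
  0 0 0 5
  0 0 0 3
  3 0 0 0
  0 0 0 0
Max pheromone 5 at (1,3)

Answer: (1,3)=5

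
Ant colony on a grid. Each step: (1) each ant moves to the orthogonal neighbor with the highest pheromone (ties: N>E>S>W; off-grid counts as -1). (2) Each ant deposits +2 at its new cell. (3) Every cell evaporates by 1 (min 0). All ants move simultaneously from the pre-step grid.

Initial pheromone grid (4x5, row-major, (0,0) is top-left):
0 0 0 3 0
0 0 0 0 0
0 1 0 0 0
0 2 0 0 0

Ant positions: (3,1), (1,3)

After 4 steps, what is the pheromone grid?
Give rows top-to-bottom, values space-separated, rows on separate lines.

After step 1: ants at (2,1),(0,3)
  0 0 0 4 0
  0 0 0 0 0
  0 2 0 0 0
  0 1 0 0 0
After step 2: ants at (3,1),(0,4)
  0 0 0 3 1
  0 0 0 0 0
  0 1 0 0 0
  0 2 0 0 0
After step 3: ants at (2,1),(0,3)
  0 0 0 4 0
  0 0 0 0 0
  0 2 0 0 0
  0 1 0 0 0
After step 4: ants at (3,1),(0,4)
  0 0 0 3 1
  0 0 0 0 0
  0 1 0 0 0
  0 2 0 0 0

0 0 0 3 1
0 0 0 0 0
0 1 0 0 0
0 2 0 0 0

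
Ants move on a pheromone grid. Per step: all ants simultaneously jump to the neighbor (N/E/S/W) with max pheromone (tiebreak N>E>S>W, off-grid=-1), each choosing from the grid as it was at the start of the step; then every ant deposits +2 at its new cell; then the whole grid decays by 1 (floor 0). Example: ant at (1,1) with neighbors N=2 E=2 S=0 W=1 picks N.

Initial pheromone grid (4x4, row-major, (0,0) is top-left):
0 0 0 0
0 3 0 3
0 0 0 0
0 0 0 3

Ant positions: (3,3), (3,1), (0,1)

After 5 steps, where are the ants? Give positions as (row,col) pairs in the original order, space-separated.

Step 1: ant0:(3,3)->N->(2,3) | ant1:(3,1)->N->(2,1) | ant2:(0,1)->S->(1,1)
  grid max=4 at (1,1)
Step 2: ant0:(2,3)->N->(1,3) | ant1:(2,1)->N->(1,1) | ant2:(1,1)->S->(2,1)
  grid max=5 at (1,1)
Step 3: ant0:(1,3)->N->(0,3) | ant1:(1,1)->S->(2,1) | ant2:(2,1)->N->(1,1)
  grid max=6 at (1,1)
Step 4: ant0:(0,3)->S->(1,3) | ant1:(2,1)->N->(1,1) | ant2:(1,1)->S->(2,1)
  grid max=7 at (1,1)
Step 5: ant0:(1,3)->N->(0,3) | ant1:(1,1)->S->(2,1) | ant2:(2,1)->N->(1,1)
  grid max=8 at (1,1)

(0,3) (2,1) (1,1)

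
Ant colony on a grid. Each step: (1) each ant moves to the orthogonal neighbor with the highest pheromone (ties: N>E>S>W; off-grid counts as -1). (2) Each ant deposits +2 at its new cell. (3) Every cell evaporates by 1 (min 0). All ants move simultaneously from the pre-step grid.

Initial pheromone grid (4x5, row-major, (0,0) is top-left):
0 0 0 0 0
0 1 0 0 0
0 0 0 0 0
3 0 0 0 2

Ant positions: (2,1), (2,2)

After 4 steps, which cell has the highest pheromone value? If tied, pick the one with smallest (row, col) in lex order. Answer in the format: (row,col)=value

Step 1: ant0:(2,1)->N->(1,1) | ant1:(2,2)->N->(1,2)
  grid max=2 at (1,1)
Step 2: ant0:(1,1)->E->(1,2) | ant1:(1,2)->W->(1,1)
  grid max=3 at (1,1)
Step 3: ant0:(1,2)->W->(1,1) | ant1:(1,1)->E->(1,2)
  grid max=4 at (1,1)
Step 4: ant0:(1,1)->E->(1,2) | ant1:(1,2)->W->(1,1)
  grid max=5 at (1,1)
Final grid:
  0 0 0 0 0
  0 5 4 0 0
  0 0 0 0 0
  0 0 0 0 0
Max pheromone 5 at (1,1)

Answer: (1,1)=5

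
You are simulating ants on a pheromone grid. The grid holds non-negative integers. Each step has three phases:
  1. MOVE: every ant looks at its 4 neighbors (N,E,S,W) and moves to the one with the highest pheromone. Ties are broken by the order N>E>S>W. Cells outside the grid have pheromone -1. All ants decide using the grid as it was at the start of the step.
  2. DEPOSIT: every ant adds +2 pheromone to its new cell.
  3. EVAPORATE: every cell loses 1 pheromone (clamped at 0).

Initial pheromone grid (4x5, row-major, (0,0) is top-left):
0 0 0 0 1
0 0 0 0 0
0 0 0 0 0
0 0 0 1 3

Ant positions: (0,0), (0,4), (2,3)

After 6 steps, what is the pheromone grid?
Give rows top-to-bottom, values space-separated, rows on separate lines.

After step 1: ants at (0,1),(1,4),(3,3)
  0 1 0 0 0
  0 0 0 0 1
  0 0 0 0 0
  0 0 0 2 2
After step 2: ants at (0,2),(0,4),(3,4)
  0 0 1 0 1
  0 0 0 0 0
  0 0 0 0 0
  0 0 0 1 3
After step 3: ants at (0,3),(1,4),(3,3)
  0 0 0 1 0
  0 0 0 0 1
  0 0 0 0 0
  0 0 0 2 2
After step 4: ants at (0,4),(0,4),(3,4)
  0 0 0 0 3
  0 0 0 0 0
  0 0 0 0 0
  0 0 0 1 3
After step 5: ants at (1,4),(1,4),(3,3)
  0 0 0 0 2
  0 0 0 0 3
  0 0 0 0 0
  0 0 0 2 2
After step 6: ants at (0,4),(0,4),(3,4)
  0 0 0 0 5
  0 0 0 0 2
  0 0 0 0 0
  0 0 0 1 3

0 0 0 0 5
0 0 0 0 2
0 0 0 0 0
0 0 0 1 3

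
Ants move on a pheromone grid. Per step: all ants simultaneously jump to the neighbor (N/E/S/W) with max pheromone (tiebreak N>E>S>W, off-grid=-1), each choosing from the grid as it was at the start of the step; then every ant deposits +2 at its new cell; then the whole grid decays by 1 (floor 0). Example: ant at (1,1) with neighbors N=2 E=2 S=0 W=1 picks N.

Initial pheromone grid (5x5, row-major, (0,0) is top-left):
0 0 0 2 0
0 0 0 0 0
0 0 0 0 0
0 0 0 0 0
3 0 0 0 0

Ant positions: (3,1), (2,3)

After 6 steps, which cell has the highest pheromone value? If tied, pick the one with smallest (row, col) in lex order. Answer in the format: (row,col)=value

Answer: (0,3)=4

Derivation:
Step 1: ant0:(3,1)->N->(2,1) | ant1:(2,3)->N->(1,3)
  grid max=2 at (4,0)
Step 2: ant0:(2,1)->N->(1,1) | ant1:(1,3)->N->(0,3)
  grid max=2 at (0,3)
Step 3: ant0:(1,1)->N->(0,1) | ant1:(0,3)->E->(0,4)
  grid max=1 at (0,1)
Step 4: ant0:(0,1)->E->(0,2) | ant1:(0,4)->W->(0,3)
  grid max=2 at (0,3)
Step 5: ant0:(0,2)->E->(0,3) | ant1:(0,3)->W->(0,2)
  grid max=3 at (0,3)
Step 6: ant0:(0,3)->W->(0,2) | ant1:(0,2)->E->(0,3)
  grid max=4 at (0,3)
Final grid:
  0 0 3 4 0
  0 0 0 0 0
  0 0 0 0 0
  0 0 0 0 0
  0 0 0 0 0
Max pheromone 4 at (0,3)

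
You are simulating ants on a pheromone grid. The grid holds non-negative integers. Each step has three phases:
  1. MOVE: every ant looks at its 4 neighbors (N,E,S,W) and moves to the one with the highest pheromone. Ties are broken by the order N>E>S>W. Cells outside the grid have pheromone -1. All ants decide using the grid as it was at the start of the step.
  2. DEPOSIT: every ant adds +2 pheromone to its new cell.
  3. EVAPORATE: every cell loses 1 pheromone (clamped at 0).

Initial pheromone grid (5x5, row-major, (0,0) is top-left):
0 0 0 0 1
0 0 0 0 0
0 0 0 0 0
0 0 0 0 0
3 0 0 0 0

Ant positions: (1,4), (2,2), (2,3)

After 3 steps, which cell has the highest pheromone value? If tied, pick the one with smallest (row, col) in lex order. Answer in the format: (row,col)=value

Step 1: ant0:(1,4)->N->(0,4) | ant1:(2,2)->N->(1,2) | ant2:(2,3)->N->(1,3)
  grid max=2 at (0,4)
Step 2: ant0:(0,4)->S->(1,4) | ant1:(1,2)->E->(1,3) | ant2:(1,3)->W->(1,2)
  grid max=2 at (1,2)
Step 3: ant0:(1,4)->W->(1,3) | ant1:(1,3)->W->(1,2) | ant2:(1,2)->E->(1,3)
  grid max=5 at (1,3)
Final grid:
  0 0 0 0 0
  0 0 3 5 0
  0 0 0 0 0
  0 0 0 0 0
  0 0 0 0 0
Max pheromone 5 at (1,3)

Answer: (1,3)=5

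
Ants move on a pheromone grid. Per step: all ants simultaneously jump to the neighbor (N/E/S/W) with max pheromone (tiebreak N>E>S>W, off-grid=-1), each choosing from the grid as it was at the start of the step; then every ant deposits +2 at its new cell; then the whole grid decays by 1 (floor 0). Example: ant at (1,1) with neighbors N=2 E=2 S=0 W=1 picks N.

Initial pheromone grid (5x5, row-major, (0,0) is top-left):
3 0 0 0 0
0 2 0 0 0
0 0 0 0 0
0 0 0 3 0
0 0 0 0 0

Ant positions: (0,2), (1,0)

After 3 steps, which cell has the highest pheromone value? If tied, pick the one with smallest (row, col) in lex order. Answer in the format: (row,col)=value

Answer: (0,0)=4

Derivation:
Step 1: ant0:(0,2)->E->(0,3) | ant1:(1,0)->N->(0,0)
  grid max=4 at (0,0)
Step 2: ant0:(0,3)->E->(0,4) | ant1:(0,0)->E->(0,1)
  grid max=3 at (0,0)
Step 3: ant0:(0,4)->S->(1,4) | ant1:(0,1)->W->(0,0)
  grid max=4 at (0,0)
Final grid:
  4 0 0 0 0
  0 0 0 0 1
  0 0 0 0 0
  0 0 0 0 0
  0 0 0 0 0
Max pheromone 4 at (0,0)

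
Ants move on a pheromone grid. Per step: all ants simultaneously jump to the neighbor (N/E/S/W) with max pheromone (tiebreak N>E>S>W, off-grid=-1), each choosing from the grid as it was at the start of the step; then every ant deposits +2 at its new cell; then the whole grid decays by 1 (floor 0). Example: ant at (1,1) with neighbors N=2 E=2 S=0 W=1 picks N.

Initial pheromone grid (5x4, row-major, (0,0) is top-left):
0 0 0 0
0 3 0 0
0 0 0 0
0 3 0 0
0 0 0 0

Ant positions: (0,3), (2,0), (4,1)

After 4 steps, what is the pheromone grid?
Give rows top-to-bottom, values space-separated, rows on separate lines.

After step 1: ants at (1,3),(1,0),(3,1)
  0 0 0 0
  1 2 0 1
  0 0 0 0
  0 4 0 0
  0 0 0 0
After step 2: ants at (0,3),(1,1),(2,1)
  0 0 0 1
  0 3 0 0
  0 1 0 0
  0 3 0 0
  0 0 0 0
After step 3: ants at (1,3),(2,1),(1,1)
  0 0 0 0
  0 4 0 1
  0 2 0 0
  0 2 0 0
  0 0 0 0
After step 4: ants at (0,3),(1,1),(2,1)
  0 0 0 1
  0 5 0 0
  0 3 0 0
  0 1 0 0
  0 0 0 0

0 0 0 1
0 5 0 0
0 3 0 0
0 1 0 0
0 0 0 0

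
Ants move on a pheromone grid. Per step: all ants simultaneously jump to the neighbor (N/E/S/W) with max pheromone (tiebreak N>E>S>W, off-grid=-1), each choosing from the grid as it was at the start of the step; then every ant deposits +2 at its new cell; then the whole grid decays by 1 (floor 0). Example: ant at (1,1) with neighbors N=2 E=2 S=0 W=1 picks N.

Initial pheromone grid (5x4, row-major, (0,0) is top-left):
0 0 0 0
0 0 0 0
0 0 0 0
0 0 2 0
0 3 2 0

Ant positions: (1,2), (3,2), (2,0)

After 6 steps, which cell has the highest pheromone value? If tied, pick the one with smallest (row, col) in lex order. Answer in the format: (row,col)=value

Answer: (0,2)=3

Derivation:
Step 1: ant0:(1,2)->N->(0,2) | ant1:(3,2)->S->(4,2) | ant2:(2,0)->N->(1,0)
  grid max=3 at (4,2)
Step 2: ant0:(0,2)->E->(0,3) | ant1:(4,2)->W->(4,1) | ant2:(1,0)->N->(0,0)
  grid max=3 at (4,1)
Step 3: ant0:(0,3)->S->(1,3) | ant1:(4,1)->E->(4,2) | ant2:(0,0)->E->(0,1)
  grid max=3 at (4,2)
Step 4: ant0:(1,3)->N->(0,3) | ant1:(4,2)->W->(4,1) | ant2:(0,1)->E->(0,2)
  grid max=3 at (4,1)
Step 5: ant0:(0,3)->W->(0,2) | ant1:(4,1)->E->(4,2) | ant2:(0,2)->E->(0,3)
  grid max=3 at (4,2)
Step 6: ant0:(0,2)->E->(0,3) | ant1:(4,2)->W->(4,1) | ant2:(0,3)->W->(0,2)
  grid max=3 at (0,2)
Final grid:
  0 0 3 3
  0 0 0 0
  0 0 0 0
  0 0 0 0
  0 3 2 0
Max pheromone 3 at (0,2)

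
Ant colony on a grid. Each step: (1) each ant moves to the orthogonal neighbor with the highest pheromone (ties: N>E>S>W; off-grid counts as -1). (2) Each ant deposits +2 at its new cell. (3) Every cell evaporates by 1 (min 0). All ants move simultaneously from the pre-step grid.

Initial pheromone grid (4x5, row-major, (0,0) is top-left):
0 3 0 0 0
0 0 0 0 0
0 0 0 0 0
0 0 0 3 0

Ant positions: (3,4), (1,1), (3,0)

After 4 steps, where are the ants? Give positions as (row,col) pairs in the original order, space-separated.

Step 1: ant0:(3,4)->W->(3,3) | ant1:(1,1)->N->(0,1) | ant2:(3,0)->N->(2,0)
  grid max=4 at (0,1)
Step 2: ant0:(3,3)->N->(2,3) | ant1:(0,1)->E->(0,2) | ant2:(2,0)->N->(1,0)
  grid max=3 at (0,1)
Step 3: ant0:(2,3)->S->(3,3) | ant1:(0,2)->W->(0,1) | ant2:(1,0)->N->(0,0)
  grid max=4 at (0,1)
Step 4: ant0:(3,3)->N->(2,3) | ant1:(0,1)->W->(0,0) | ant2:(0,0)->E->(0,1)
  grid max=5 at (0,1)

(2,3) (0,0) (0,1)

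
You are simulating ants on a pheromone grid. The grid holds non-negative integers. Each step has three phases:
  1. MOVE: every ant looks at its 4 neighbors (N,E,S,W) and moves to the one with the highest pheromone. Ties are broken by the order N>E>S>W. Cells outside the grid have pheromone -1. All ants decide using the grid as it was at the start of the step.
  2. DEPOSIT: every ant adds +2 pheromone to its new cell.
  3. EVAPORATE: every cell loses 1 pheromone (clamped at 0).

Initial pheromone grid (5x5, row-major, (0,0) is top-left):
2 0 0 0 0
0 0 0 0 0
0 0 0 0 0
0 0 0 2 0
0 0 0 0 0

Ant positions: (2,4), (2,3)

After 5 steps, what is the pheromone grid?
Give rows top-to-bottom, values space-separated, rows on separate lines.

After step 1: ants at (1,4),(3,3)
  1 0 0 0 0
  0 0 0 0 1
  0 0 0 0 0
  0 0 0 3 0
  0 0 0 0 0
After step 2: ants at (0,4),(2,3)
  0 0 0 0 1
  0 0 0 0 0
  0 0 0 1 0
  0 0 0 2 0
  0 0 0 0 0
After step 3: ants at (1,4),(3,3)
  0 0 0 0 0
  0 0 0 0 1
  0 0 0 0 0
  0 0 0 3 0
  0 0 0 0 0
After step 4: ants at (0,4),(2,3)
  0 0 0 0 1
  0 0 0 0 0
  0 0 0 1 0
  0 0 0 2 0
  0 0 0 0 0
After step 5: ants at (1,4),(3,3)
  0 0 0 0 0
  0 0 0 0 1
  0 0 0 0 0
  0 0 0 3 0
  0 0 0 0 0

0 0 0 0 0
0 0 0 0 1
0 0 0 0 0
0 0 0 3 0
0 0 0 0 0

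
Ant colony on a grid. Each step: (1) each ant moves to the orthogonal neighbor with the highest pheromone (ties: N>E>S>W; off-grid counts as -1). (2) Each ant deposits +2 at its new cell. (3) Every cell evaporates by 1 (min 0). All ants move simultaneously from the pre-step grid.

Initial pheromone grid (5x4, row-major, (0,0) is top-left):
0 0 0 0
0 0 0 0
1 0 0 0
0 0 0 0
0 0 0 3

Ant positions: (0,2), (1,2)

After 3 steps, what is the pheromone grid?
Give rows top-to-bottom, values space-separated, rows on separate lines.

After step 1: ants at (0,3),(0,2)
  0 0 1 1
  0 0 0 0
  0 0 0 0
  0 0 0 0
  0 0 0 2
After step 2: ants at (0,2),(0,3)
  0 0 2 2
  0 0 0 0
  0 0 0 0
  0 0 0 0
  0 0 0 1
After step 3: ants at (0,3),(0,2)
  0 0 3 3
  0 0 0 0
  0 0 0 0
  0 0 0 0
  0 0 0 0

0 0 3 3
0 0 0 0
0 0 0 0
0 0 0 0
0 0 0 0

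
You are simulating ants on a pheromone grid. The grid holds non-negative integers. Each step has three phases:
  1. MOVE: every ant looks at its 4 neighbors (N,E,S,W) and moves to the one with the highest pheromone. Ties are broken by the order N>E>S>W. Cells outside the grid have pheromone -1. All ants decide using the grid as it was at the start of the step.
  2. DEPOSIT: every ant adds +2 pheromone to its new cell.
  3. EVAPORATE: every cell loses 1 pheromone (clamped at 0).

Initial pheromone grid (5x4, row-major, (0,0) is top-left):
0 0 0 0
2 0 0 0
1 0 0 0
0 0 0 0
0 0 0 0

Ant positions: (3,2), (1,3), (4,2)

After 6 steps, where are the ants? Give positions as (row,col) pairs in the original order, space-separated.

Step 1: ant0:(3,2)->N->(2,2) | ant1:(1,3)->N->(0,3) | ant2:(4,2)->N->(3,2)
  grid max=1 at (0,3)
Step 2: ant0:(2,2)->S->(3,2) | ant1:(0,3)->S->(1,3) | ant2:(3,2)->N->(2,2)
  grid max=2 at (2,2)
Step 3: ant0:(3,2)->N->(2,2) | ant1:(1,3)->N->(0,3) | ant2:(2,2)->S->(3,2)
  grid max=3 at (2,2)
Step 4: ant0:(2,2)->S->(3,2) | ant1:(0,3)->S->(1,3) | ant2:(3,2)->N->(2,2)
  grid max=4 at (2,2)
Step 5: ant0:(3,2)->N->(2,2) | ant1:(1,3)->N->(0,3) | ant2:(2,2)->S->(3,2)
  grid max=5 at (2,2)
Step 6: ant0:(2,2)->S->(3,2) | ant1:(0,3)->S->(1,3) | ant2:(3,2)->N->(2,2)
  grid max=6 at (2,2)

(3,2) (1,3) (2,2)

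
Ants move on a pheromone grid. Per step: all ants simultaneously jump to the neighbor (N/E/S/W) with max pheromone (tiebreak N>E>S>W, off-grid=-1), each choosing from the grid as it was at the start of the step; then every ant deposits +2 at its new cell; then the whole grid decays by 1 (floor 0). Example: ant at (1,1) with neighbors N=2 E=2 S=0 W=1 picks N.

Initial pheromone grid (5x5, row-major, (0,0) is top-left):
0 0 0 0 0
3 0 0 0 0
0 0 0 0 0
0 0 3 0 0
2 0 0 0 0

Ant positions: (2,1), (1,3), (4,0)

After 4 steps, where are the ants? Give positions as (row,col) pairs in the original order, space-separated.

Step 1: ant0:(2,1)->N->(1,1) | ant1:(1,3)->N->(0,3) | ant2:(4,0)->N->(3,0)
  grid max=2 at (1,0)
Step 2: ant0:(1,1)->W->(1,0) | ant1:(0,3)->E->(0,4) | ant2:(3,0)->S->(4,0)
  grid max=3 at (1,0)
Step 3: ant0:(1,0)->N->(0,0) | ant1:(0,4)->S->(1,4) | ant2:(4,0)->N->(3,0)
  grid max=2 at (1,0)
Step 4: ant0:(0,0)->S->(1,0) | ant1:(1,4)->N->(0,4) | ant2:(3,0)->S->(4,0)
  grid max=3 at (1,0)

(1,0) (0,4) (4,0)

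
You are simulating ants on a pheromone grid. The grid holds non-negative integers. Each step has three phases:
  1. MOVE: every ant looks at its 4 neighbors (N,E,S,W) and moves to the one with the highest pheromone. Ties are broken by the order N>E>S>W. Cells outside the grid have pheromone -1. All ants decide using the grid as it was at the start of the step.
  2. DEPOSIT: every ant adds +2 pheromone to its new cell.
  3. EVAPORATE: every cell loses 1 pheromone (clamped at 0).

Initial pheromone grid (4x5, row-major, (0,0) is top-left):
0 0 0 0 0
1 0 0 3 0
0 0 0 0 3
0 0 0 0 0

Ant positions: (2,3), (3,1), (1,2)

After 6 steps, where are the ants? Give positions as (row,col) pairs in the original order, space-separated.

Step 1: ant0:(2,3)->N->(1,3) | ant1:(3,1)->N->(2,1) | ant2:(1,2)->E->(1,3)
  grid max=6 at (1,3)
Step 2: ant0:(1,3)->N->(0,3) | ant1:(2,1)->N->(1,1) | ant2:(1,3)->N->(0,3)
  grid max=5 at (1,3)
Step 3: ant0:(0,3)->S->(1,3) | ant1:(1,1)->N->(0,1) | ant2:(0,3)->S->(1,3)
  grid max=8 at (1,3)
Step 4: ant0:(1,3)->N->(0,3) | ant1:(0,1)->E->(0,2) | ant2:(1,3)->N->(0,3)
  grid max=7 at (1,3)
Step 5: ant0:(0,3)->S->(1,3) | ant1:(0,2)->E->(0,3) | ant2:(0,3)->S->(1,3)
  grid max=10 at (1,3)
Step 6: ant0:(1,3)->N->(0,3) | ant1:(0,3)->S->(1,3) | ant2:(1,3)->N->(0,3)
  grid max=11 at (1,3)

(0,3) (1,3) (0,3)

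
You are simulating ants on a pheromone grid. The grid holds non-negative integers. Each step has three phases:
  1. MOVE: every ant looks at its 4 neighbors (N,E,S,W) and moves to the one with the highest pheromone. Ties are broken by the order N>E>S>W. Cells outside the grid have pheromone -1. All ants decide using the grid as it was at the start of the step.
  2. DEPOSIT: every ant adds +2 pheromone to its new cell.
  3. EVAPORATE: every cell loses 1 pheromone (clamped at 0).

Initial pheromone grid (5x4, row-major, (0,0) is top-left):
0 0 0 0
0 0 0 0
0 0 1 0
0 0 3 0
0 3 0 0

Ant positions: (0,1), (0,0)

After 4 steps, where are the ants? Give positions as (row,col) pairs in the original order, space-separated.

Step 1: ant0:(0,1)->E->(0,2) | ant1:(0,0)->E->(0,1)
  grid max=2 at (3,2)
Step 2: ant0:(0,2)->W->(0,1) | ant1:(0,1)->E->(0,2)
  grid max=2 at (0,1)
Step 3: ant0:(0,1)->E->(0,2) | ant1:(0,2)->W->(0,1)
  grid max=3 at (0,1)
Step 4: ant0:(0,2)->W->(0,1) | ant1:(0,1)->E->(0,2)
  grid max=4 at (0,1)

(0,1) (0,2)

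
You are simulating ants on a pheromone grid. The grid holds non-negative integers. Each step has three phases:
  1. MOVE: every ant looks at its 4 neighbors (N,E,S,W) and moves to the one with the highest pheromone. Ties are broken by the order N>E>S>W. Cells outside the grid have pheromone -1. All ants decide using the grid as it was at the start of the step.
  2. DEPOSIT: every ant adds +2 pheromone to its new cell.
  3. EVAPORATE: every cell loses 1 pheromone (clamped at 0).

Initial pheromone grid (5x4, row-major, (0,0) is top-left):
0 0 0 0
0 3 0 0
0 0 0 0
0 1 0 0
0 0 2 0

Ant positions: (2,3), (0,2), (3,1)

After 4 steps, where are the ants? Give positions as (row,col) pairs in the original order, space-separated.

Step 1: ant0:(2,3)->N->(1,3) | ant1:(0,2)->E->(0,3) | ant2:(3,1)->N->(2,1)
  grid max=2 at (1,1)
Step 2: ant0:(1,3)->N->(0,3) | ant1:(0,3)->S->(1,3) | ant2:(2,1)->N->(1,1)
  grid max=3 at (1,1)
Step 3: ant0:(0,3)->S->(1,3) | ant1:(1,3)->N->(0,3) | ant2:(1,1)->N->(0,1)
  grid max=3 at (0,3)
Step 4: ant0:(1,3)->N->(0,3) | ant1:(0,3)->S->(1,3) | ant2:(0,1)->S->(1,1)
  grid max=4 at (0,3)

(0,3) (1,3) (1,1)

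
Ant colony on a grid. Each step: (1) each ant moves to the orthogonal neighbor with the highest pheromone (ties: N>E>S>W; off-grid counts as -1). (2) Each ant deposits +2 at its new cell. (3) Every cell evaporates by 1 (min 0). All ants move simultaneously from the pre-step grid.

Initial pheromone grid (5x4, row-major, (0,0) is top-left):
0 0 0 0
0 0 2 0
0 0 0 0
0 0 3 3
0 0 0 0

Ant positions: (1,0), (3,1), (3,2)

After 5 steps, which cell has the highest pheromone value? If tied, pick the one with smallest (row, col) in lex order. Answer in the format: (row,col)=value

Step 1: ant0:(1,0)->N->(0,0) | ant1:(3,1)->E->(3,2) | ant2:(3,2)->E->(3,3)
  grid max=4 at (3,2)
Step 2: ant0:(0,0)->E->(0,1) | ant1:(3,2)->E->(3,3) | ant2:(3,3)->W->(3,2)
  grid max=5 at (3,2)
Step 3: ant0:(0,1)->E->(0,2) | ant1:(3,3)->W->(3,2) | ant2:(3,2)->E->(3,3)
  grid max=6 at (3,2)
Step 4: ant0:(0,2)->E->(0,3) | ant1:(3,2)->E->(3,3) | ant2:(3,3)->W->(3,2)
  grid max=7 at (3,2)
Step 5: ant0:(0,3)->S->(1,3) | ant1:(3,3)->W->(3,2) | ant2:(3,2)->E->(3,3)
  grid max=8 at (3,2)
Final grid:
  0 0 0 0
  0 0 0 1
  0 0 0 0
  0 0 8 8
  0 0 0 0
Max pheromone 8 at (3,2)

Answer: (3,2)=8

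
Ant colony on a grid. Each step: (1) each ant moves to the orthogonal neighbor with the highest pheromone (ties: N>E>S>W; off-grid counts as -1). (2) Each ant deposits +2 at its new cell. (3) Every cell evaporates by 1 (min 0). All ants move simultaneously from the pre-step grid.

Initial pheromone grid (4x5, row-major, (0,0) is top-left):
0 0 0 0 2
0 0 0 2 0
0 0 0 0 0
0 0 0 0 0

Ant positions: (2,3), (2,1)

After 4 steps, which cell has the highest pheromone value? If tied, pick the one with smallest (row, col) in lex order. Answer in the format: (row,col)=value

Step 1: ant0:(2,3)->N->(1,3) | ant1:(2,1)->N->(1,1)
  grid max=3 at (1,3)
Step 2: ant0:(1,3)->N->(0,3) | ant1:(1,1)->N->(0,1)
  grid max=2 at (1,3)
Step 3: ant0:(0,3)->S->(1,3) | ant1:(0,1)->E->(0,2)
  grid max=3 at (1,3)
Step 4: ant0:(1,3)->N->(0,3) | ant1:(0,2)->E->(0,3)
  grid max=3 at (0,3)
Final grid:
  0 0 0 3 0
  0 0 0 2 0
  0 0 0 0 0
  0 0 0 0 0
Max pheromone 3 at (0,3)

Answer: (0,3)=3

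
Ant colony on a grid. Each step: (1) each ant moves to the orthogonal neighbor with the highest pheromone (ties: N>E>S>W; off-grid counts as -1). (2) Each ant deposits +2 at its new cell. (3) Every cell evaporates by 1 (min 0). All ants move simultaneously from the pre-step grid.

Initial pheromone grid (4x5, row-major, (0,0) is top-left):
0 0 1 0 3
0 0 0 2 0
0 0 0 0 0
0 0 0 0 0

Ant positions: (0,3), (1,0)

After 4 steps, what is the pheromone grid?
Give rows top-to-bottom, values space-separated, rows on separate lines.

After step 1: ants at (0,4),(0,0)
  1 0 0 0 4
  0 0 0 1 0
  0 0 0 0 0
  0 0 0 0 0
After step 2: ants at (1,4),(0,1)
  0 1 0 0 3
  0 0 0 0 1
  0 0 0 0 0
  0 0 0 0 0
After step 3: ants at (0,4),(0,2)
  0 0 1 0 4
  0 0 0 0 0
  0 0 0 0 0
  0 0 0 0 0
After step 4: ants at (1,4),(0,3)
  0 0 0 1 3
  0 0 0 0 1
  0 0 0 0 0
  0 0 0 0 0

0 0 0 1 3
0 0 0 0 1
0 0 0 0 0
0 0 0 0 0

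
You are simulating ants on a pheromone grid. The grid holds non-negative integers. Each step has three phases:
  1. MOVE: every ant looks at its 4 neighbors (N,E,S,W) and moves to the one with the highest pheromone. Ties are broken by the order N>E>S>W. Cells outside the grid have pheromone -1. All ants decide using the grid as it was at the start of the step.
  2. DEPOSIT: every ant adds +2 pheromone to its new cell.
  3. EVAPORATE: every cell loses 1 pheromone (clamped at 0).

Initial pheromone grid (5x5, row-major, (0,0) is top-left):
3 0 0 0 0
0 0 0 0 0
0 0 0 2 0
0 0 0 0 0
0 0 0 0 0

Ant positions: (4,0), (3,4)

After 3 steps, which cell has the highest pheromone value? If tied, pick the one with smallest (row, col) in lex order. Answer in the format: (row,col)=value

Answer: (1,0)=1

Derivation:
Step 1: ant0:(4,0)->N->(3,0) | ant1:(3,4)->N->(2,4)
  grid max=2 at (0,0)
Step 2: ant0:(3,0)->N->(2,0) | ant1:(2,4)->W->(2,3)
  grid max=2 at (2,3)
Step 3: ant0:(2,0)->N->(1,0) | ant1:(2,3)->N->(1,3)
  grid max=1 at (1,0)
Final grid:
  0 0 0 0 0
  1 0 0 1 0
  0 0 0 1 0
  0 0 0 0 0
  0 0 0 0 0
Max pheromone 1 at (1,0)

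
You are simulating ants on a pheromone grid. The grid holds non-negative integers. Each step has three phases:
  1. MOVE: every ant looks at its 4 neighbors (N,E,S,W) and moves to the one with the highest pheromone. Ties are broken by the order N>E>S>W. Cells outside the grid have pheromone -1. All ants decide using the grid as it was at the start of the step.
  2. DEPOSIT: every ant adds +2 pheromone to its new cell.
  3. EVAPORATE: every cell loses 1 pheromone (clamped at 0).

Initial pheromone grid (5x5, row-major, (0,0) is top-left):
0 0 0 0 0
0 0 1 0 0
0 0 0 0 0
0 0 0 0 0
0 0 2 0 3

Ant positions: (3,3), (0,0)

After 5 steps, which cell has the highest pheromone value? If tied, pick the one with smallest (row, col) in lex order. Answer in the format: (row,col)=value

Step 1: ant0:(3,3)->N->(2,3) | ant1:(0,0)->E->(0,1)
  grid max=2 at (4,4)
Step 2: ant0:(2,3)->N->(1,3) | ant1:(0,1)->E->(0,2)
  grid max=1 at (0,2)
Step 3: ant0:(1,3)->N->(0,3) | ant1:(0,2)->E->(0,3)
  grid max=3 at (0,3)
Step 4: ant0:(0,3)->E->(0,4) | ant1:(0,3)->E->(0,4)
  grid max=3 at (0,4)
Step 5: ant0:(0,4)->W->(0,3) | ant1:(0,4)->W->(0,3)
  grid max=5 at (0,3)
Final grid:
  0 0 0 5 2
  0 0 0 0 0
  0 0 0 0 0
  0 0 0 0 0
  0 0 0 0 0
Max pheromone 5 at (0,3)

Answer: (0,3)=5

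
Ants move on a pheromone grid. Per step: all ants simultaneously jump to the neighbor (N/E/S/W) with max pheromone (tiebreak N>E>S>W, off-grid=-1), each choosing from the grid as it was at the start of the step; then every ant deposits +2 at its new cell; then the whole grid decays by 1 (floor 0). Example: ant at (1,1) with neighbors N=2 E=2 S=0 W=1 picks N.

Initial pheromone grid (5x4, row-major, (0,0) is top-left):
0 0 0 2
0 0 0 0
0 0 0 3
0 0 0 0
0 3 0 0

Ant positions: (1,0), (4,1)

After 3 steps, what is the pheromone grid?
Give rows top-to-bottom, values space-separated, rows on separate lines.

After step 1: ants at (0,0),(3,1)
  1 0 0 1
  0 0 0 0
  0 0 0 2
  0 1 0 0
  0 2 0 0
After step 2: ants at (0,1),(4,1)
  0 1 0 0
  0 0 0 0
  0 0 0 1
  0 0 0 0
  0 3 0 0
After step 3: ants at (0,2),(3,1)
  0 0 1 0
  0 0 0 0
  0 0 0 0
  0 1 0 0
  0 2 0 0

0 0 1 0
0 0 0 0
0 0 0 0
0 1 0 0
0 2 0 0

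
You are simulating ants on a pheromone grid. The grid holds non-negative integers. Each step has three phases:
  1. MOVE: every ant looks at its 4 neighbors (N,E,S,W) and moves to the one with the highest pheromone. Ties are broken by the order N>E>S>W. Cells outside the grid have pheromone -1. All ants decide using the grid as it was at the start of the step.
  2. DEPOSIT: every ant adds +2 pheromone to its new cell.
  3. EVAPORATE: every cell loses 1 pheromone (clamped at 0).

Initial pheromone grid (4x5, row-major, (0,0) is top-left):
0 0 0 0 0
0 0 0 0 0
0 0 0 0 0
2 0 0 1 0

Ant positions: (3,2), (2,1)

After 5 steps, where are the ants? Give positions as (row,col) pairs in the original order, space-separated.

Step 1: ant0:(3,2)->E->(3,3) | ant1:(2,1)->N->(1,1)
  grid max=2 at (3,3)
Step 2: ant0:(3,3)->N->(2,3) | ant1:(1,1)->N->(0,1)
  grid max=1 at (0,1)
Step 3: ant0:(2,3)->S->(3,3) | ant1:(0,1)->E->(0,2)
  grid max=2 at (3,3)
Step 4: ant0:(3,3)->N->(2,3) | ant1:(0,2)->E->(0,3)
  grid max=1 at (0,3)
Step 5: ant0:(2,3)->S->(3,3) | ant1:(0,3)->E->(0,4)
  grid max=2 at (3,3)

(3,3) (0,4)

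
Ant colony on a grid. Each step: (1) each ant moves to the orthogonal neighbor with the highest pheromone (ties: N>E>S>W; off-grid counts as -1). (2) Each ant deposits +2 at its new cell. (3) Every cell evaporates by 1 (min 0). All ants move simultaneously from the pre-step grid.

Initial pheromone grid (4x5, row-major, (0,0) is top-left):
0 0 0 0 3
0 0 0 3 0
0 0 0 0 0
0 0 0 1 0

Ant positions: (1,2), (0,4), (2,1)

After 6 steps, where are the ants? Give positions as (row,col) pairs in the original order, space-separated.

Step 1: ant0:(1,2)->E->(1,3) | ant1:(0,4)->S->(1,4) | ant2:(2,1)->N->(1,1)
  grid max=4 at (1,3)
Step 2: ant0:(1,3)->E->(1,4) | ant1:(1,4)->W->(1,3) | ant2:(1,1)->N->(0,1)
  grid max=5 at (1,3)
Step 3: ant0:(1,4)->W->(1,3) | ant1:(1,3)->E->(1,4) | ant2:(0,1)->E->(0,2)
  grid max=6 at (1,3)
Step 4: ant0:(1,3)->E->(1,4) | ant1:(1,4)->W->(1,3) | ant2:(0,2)->E->(0,3)
  grid max=7 at (1,3)
Step 5: ant0:(1,4)->W->(1,3) | ant1:(1,3)->E->(1,4) | ant2:(0,3)->S->(1,3)
  grid max=10 at (1,3)
Step 6: ant0:(1,3)->E->(1,4) | ant1:(1,4)->W->(1,3) | ant2:(1,3)->E->(1,4)
  grid max=11 at (1,3)

(1,4) (1,3) (1,4)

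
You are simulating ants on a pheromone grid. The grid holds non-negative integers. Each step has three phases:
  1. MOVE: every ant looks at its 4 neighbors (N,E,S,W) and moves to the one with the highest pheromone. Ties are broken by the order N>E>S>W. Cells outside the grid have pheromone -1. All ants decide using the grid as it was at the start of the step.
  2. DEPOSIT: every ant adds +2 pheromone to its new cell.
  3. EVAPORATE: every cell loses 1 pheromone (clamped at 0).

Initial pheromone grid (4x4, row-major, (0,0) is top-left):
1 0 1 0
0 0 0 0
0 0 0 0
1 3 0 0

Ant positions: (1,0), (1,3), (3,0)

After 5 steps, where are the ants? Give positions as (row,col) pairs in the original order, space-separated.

Step 1: ant0:(1,0)->N->(0,0) | ant1:(1,3)->N->(0,3) | ant2:(3,0)->E->(3,1)
  grid max=4 at (3,1)
Step 2: ant0:(0,0)->E->(0,1) | ant1:(0,3)->S->(1,3) | ant2:(3,1)->N->(2,1)
  grid max=3 at (3,1)
Step 3: ant0:(0,1)->W->(0,0) | ant1:(1,3)->N->(0,3) | ant2:(2,1)->S->(3,1)
  grid max=4 at (3,1)
Step 4: ant0:(0,0)->E->(0,1) | ant1:(0,3)->S->(1,3) | ant2:(3,1)->N->(2,1)
  grid max=3 at (3,1)
Step 5: ant0:(0,1)->W->(0,0) | ant1:(1,3)->N->(0,3) | ant2:(2,1)->S->(3,1)
  grid max=4 at (3,1)

(0,0) (0,3) (3,1)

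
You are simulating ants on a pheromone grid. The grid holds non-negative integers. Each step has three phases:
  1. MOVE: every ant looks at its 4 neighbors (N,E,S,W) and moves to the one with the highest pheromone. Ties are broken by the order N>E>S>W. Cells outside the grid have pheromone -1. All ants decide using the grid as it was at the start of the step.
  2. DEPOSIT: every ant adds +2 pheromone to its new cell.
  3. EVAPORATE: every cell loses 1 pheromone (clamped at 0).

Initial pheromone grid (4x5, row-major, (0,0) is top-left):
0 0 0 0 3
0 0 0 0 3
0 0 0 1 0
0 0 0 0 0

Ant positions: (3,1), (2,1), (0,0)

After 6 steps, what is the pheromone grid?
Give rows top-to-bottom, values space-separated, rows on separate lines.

After step 1: ants at (2,1),(1,1),(0,1)
  0 1 0 0 2
  0 1 0 0 2
  0 1 0 0 0
  0 0 0 0 0
After step 2: ants at (1,1),(0,1),(1,1)
  0 2 0 0 1
  0 4 0 0 1
  0 0 0 0 0
  0 0 0 0 0
After step 3: ants at (0,1),(1,1),(0,1)
  0 5 0 0 0
  0 5 0 0 0
  0 0 0 0 0
  0 0 0 0 0
After step 4: ants at (1,1),(0,1),(1,1)
  0 6 0 0 0
  0 8 0 0 0
  0 0 0 0 0
  0 0 0 0 0
After step 5: ants at (0,1),(1,1),(0,1)
  0 9 0 0 0
  0 9 0 0 0
  0 0 0 0 0
  0 0 0 0 0
After step 6: ants at (1,1),(0,1),(1,1)
  0 10 0 0 0
  0 12 0 0 0
  0 0 0 0 0
  0 0 0 0 0

0 10 0 0 0
0 12 0 0 0
0 0 0 0 0
0 0 0 0 0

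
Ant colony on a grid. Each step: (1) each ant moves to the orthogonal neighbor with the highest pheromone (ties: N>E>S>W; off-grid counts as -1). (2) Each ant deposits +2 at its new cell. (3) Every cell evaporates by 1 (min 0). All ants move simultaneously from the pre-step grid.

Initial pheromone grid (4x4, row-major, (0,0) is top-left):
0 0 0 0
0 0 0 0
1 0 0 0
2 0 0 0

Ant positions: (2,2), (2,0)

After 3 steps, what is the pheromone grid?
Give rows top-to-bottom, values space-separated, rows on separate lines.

After step 1: ants at (1,2),(3,0)
  0 0 0 0
  0 0 1 0
  0 0 0 0
  3 0 0 0
After step 2: ants at (0,2),(2,0)
  0 0 1 0
  0 0 0 0
  1 0 0 0
  2 0 0 0
After step 3: ants at (0,3),(3,0)
  0 0 0 1
  0 0 0 0
  0 0 0 0
  3 0 0 0

0 0 0 1
0 0 0 0
0 0 0 0
3 0 0 0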